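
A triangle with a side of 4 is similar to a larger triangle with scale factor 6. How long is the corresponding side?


Similar triangles have proportional sides
Scale factor = 6
Smaller side = 4
Corresponding larger side = 4 * 6
= 24

24


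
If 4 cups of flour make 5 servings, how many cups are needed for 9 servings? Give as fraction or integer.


Original: 4 cups for 5 servings
Target servings = 9
Scaling factor = 9/5
New amount = 4 * 9/5
= 36/5
= 36/5 cups

36/5


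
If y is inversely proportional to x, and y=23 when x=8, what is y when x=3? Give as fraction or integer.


Inverse proportion: y = k/x
Find k: k = 8 * 23 = 184
Compute y at x=3: y = 184/3
y = 184/3

184/3


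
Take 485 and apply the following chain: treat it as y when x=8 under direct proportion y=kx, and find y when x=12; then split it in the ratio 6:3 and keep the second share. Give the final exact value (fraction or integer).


Start with 485.
Step 1: Direct prop: k = (485)/8; new y = k*12 = 485*12/8 = 1455/2
Step 2: Split 6:3, second share = 1455/2 * 3/9 = 485/2
Final result = 485/2

485/2


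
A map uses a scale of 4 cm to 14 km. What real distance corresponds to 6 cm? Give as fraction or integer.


Map scale: 4 cm = 14 km
Measured distance on map = 6 cm
Set up proportion: 6 * 14 / 4
= 84 / 4
= 21 km

21


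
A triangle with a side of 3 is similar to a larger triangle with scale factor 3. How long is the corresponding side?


Similar triangles have proportional sides
Scale factor = 3
Smaller side = 3
Corresponding larger side = 3 * 3
= 9

9


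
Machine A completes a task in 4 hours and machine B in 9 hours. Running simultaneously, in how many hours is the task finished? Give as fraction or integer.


Rate of A = 1/4 job per hour
Rate of B = 1/9 job per hour
Combined rate = 1/4 + 1/9
Find common denominator: (9 + 4)/(4*9) = 13/36
Combined rate = 13/36 job per hour
Time together = 1 / (13/36) = 36/13 hours

36/13


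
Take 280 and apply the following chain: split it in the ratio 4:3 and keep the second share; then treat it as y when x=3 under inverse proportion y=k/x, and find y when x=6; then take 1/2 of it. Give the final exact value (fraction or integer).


Start with 280.
Step 1: Split 4:3, second share = 280 * 3/7 = 120
Step 2: Inverse prop: k = (120)*3; new y = k/6 = 120*3/6 = 60
Step 3: Take 1/2: 60 * 1/2 = 30
Final result = 30

30


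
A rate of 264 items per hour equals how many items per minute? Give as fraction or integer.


Converting from per hour to per minute
Rate = 264 items per hour
Divide by 60: 264/60
= 22/5 items per minute

22/5


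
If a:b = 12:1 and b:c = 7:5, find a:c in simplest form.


Given a:b = 12:1 and b:c = 7:5
Make b consistent. Multiply first ratio by 7: a:b = 84:7
Multiply second ratio by 1: b:c = 7:5
Now b = 7 in both, so a:b:c = 84:7:5
Therefore a:c = 84:5
Simplify by GCD: a:c = 84:5

84:5


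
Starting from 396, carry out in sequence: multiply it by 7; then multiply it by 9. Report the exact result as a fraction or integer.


Start with 396.
Step 1: Multiply by 7: 396 * 7 = 2772
Step 2: Multiply by 9: 2772 * 9 = 24948
Final result = 24948

24948


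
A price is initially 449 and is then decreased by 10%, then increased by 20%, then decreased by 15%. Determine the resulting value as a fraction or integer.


Start: 449
Step 1: decrease by 10% => multiply by 90/100
  449 * 90/100 = 4041/10
Step 2: increase by 20% => multiply by 120/100
  4041/10 * 120/100 = 12123/25
Step 3: decrease by 15% => multiply by 85/100
  12123/25 * 85/100 = 206091/500
Final value = 206091/500

206091/500


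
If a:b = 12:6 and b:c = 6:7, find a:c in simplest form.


Given a:b = 12:6 and b:c = 6:7
Make b consistent. Multiply first ratio by 6: a:b = 72:36
Multiply second ratio by 6: b:c = 36:42
Now b = 36 in both, so a:b:c = 72:36:42
Therefore a:c = 72:42
Simplify by GCD: a:c = 12:7

12:7


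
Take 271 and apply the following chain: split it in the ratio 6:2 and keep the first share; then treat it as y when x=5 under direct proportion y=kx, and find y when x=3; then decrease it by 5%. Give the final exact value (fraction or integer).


Start with 271.
Step 1: Split 6:2, first share = 271 * 6/8 = 813/4
Step 2: Direct prop: k = (813/4)/5; new y = k*3 = 813/4*3/5 = 2439/20
Step 3: Decrease by 5%: 2439/20 * 95/100 = 46341/400
Final result = 46341/400

46341/400


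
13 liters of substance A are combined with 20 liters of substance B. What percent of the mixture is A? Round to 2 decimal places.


Volume of A = 13 L
Volume of B = 20 L
Total volume = 13 + 20 = 33 L
Percentage of A = (13/33) * 100
= 39.39%

39.39


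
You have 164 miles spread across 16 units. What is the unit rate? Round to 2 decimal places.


Total miles = 164
Number of units = 16
Unit rate = 164 / 16
= 10.25 miles per unit

10.25


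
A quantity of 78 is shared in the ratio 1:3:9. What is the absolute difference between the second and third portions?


Total parts = 1 + 3 + 9 = 13
Value per part = 78 / 13 = 6
Shares: 1*6=6, 3*6=18, 9*6=54
Second share = 18, third share = 54
Difference = |18 - 54| = 36

36


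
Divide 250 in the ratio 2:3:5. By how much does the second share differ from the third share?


Total parts = 2 + 3 + 5 = 10
Value per part = 250 / 10 = 25
Shares: 2*25=50, 3*25=75, 5*25=125
Second share = 75, third share = 125
Difference = |75 - 125| = 50

50


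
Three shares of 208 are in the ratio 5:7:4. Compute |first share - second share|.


Total parts = 5 + 7 + 4 = 16
Value per part = 208 / 16 = 13
Shares: 5*13=65, 7*13=91, 4*13=52
First share = 65, second share = 91
Difference = |65 - 91| = 26

26


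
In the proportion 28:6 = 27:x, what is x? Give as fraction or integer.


Setting up: 28/6 = 27/x
Cross multiply: 28 * x = 6 * 27
28x = 162
x = 162/28
x = 81/14

81/14


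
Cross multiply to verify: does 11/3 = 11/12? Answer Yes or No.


Cross multiply to check 11/3 = 11/12
Left cross product: 11 * 12 = 132
Right cross product: 3 * 11 = 33
132 != 33
Not equal, so proportions differ => No

No


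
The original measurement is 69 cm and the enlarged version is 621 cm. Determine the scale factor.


Original length = 69 cm
Scaled length = 621 cm
Scale factor = 621 / 69
= 9

9


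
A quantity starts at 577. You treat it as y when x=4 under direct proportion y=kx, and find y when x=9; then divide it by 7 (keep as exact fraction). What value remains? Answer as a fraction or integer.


Start with 577.
Step 1: Direct prop: k = (577)/4; new y = k*9 = 577*9/4 = 5193/4
Step 2: Divide by 7: 5193/4 / 7 = 5193/28
Final result = 5193/28

5193/28


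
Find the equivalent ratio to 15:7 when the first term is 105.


Original ratio: 15:7
First term target: 105
Scale factor = 105 / 15 = 7
Multiply second term: 7 * 7 = 49
Equivalent ratio = 105:49

105:49


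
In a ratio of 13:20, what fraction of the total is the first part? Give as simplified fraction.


Total parts = 13 + 20 = 33
First part fraction = 13/33
Simplify: 13/33 = 13/33

13/33


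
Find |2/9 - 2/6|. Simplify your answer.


Simplify: 2/9 = 2/9 and 2/6 = 1/3
Find common denominator: LCD = 9
Convert: 2/9 and 3/9
Difference = |2 - 3|/9 = 1/9
Simplified = 1/9

1/9


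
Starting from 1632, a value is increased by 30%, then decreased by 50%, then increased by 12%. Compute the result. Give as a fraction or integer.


Start: 1632
Step 1: increase by 30% => multiply by 130/100
  1632 * 130/100 = 10608/5
Step 2: decrease by 50% => multiply by 50/100
  10608/5 * 50/100 = 5304/5
Step 3: increase by 12% => multiply by 112/100
  5304/5 * 112/100 = 148512/125
Final value = 148512/125

148512/125


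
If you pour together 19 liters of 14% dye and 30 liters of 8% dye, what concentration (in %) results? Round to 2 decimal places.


Solute in mixture 1 = 14% of 19 L = 19*14/100 = 133/50 L
Solute in mixture 2 = 8% of 30 L = 30*8/100 = 12/5 L
Total solute = 133/50 + 12/5 = 253/50 L
Total volume = 19 + 30 = 49 L
Final concentration = 253/50/49 * 100 = 10.33%

10.33


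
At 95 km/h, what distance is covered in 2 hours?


Using distance = speed * time
Speed = 95 km/h
Time = 2 hours
Distance = 95 * 2
= 190 km

190


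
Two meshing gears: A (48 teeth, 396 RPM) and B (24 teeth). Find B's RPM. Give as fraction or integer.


Gear ratio: teeth_A * RPM_A = teeth_B * RPM_B
48 * 396 = 24 * RPM_B
19008 = 24 * RPM_B
RPM_B = 19008 / 24
RPM_B = 792

792


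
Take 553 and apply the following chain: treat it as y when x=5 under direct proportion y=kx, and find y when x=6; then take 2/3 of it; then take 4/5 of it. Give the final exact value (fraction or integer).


Start with 553.
Step 1: Direct prop: k = (553)/5; new y = k*6 = 553*6/5 = 3318/5
Step 2: Take 2/3: 3318/5 * 2/3 = 2212/5
Step 3: Take 4/5: 2212/5 * 4/5 = 8848/25
Final result = 8848/25

8848/25


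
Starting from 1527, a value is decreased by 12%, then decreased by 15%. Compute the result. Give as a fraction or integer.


Start: 1527
Step 1: decrease by 12% => multiply by 88/100
  1527 * 88/100 = 33594/25
Step 2: decrease by 15% => multiply by 85/100
  33594/25 * 85/100 = 285549/250
Final value = 285549/250

285549/250


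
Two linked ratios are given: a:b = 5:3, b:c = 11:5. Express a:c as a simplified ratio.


Given a:b = 5:3 and b:c = 11:5
Make b consistent. Multiply first ratio by 11: a:b = 55:33
Multiply second ratio by 3: b:c = 33:15
Now b = 33 in both, so a:b:c = 55:33:15
Therefore a:c = 55:15
Simplify by GCD: a:c = 11:3

11:3


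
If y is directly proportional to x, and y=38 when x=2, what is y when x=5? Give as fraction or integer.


Direct proportion: y = kx
Find k: k = 38/2 = 19
Compute y at x=5: y = 19 * 5
y = 95

95


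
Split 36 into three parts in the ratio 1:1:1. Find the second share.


Ratio = 1:1:1
Total parts = 1 + 1 + 1 = 3
Value per part = 36 / 3 = 12
First share = 1 * 12 = 12
Middle share = 1 * 12 = 12
Third share = 1 * 12 = 12

12


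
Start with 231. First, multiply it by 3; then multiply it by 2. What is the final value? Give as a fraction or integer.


Start with 231.
Step 1: Multiply by 3: 231 * 3 = 693
Step 2: Multiply by 2: 693 * 2 = 1386
Final result = 1386

1386


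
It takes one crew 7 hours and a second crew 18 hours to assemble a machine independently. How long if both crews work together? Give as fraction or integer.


Rate of A = 1/7 job per hour
Rate of B = 1/18 job per hour
Combined rate = 1/7 + 1/18
Find common denominator: (18 + 7)/(7*18) = 25/126
Combined rate = 25/126 job per hour
Time together = 1 / (25/126) = 126/25 hours

126/25


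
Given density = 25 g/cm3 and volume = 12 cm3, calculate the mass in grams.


Using mass = density * volume
Density = 25 g/cm3
Volume = 12 cm3
Mass = 25 * 12
= 300 g

300


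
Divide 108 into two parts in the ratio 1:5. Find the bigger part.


Total parts = 1 + 5 = 6
Value per part = 108 / 6 = 18
First share = 1 * 18 = 18
Second share = 5 * 18 = 90
Larger share = 90

90


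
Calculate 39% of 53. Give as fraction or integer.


Compute 39% of 53
Convert percentage: 39% = 39/100
Multiply: 53 * 39/100
= 2067/100
= 2067/100

2067/100


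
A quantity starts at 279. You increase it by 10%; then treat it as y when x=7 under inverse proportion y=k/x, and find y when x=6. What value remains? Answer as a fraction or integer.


Start with 279.
Step 1: Increase by 10%: 279 * 110/100 = 3069/10
Step 2: Inverse prop: k = (3069/10)*7; new y = k/6 = 3069/10*7/6 = 7161/20
Final result = 7161/20

7161/20


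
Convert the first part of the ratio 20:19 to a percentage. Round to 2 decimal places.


Total parts = 20 + 19 = 39
First part fraction = 20/39
Percentage = (20/39) * 100
= 0.512821 * 100
= 51.28%

51.28


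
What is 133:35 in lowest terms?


Find GCD(133, 35)
GCD = 7
Divide both by 7: 133/7 = 19, 35/7 = 5
Simplified ratio = 19:5

19:5


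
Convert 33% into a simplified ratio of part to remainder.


Part = 33%, Remainder = 67%
Ratio = 33:67
GCD(33, 67) = 1
Simplify: 33:67 = 33:67

33:67


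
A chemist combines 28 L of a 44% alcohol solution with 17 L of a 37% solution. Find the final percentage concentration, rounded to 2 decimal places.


Solute in mixture 1 = 44% of 28 L = 28*44/100 = 308/25 L
Solute in mixture 2 = 37% of 17 L = 17*37/100 = 629/100 L
Total solute = 308/25 + 629/100 = 1861/100 L
Total volume = 28 + 17 = 45 L
Final concentration = 1861/100/45 * 100 = 41.36%

41.36


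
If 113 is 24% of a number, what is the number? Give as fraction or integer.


Given: 113 is 24% of the whole
Set up: 113 = 24/100 * whole
whole = 113 * 100 / 24
whole = 11300 / 24
whole = 2825/6

2825/6


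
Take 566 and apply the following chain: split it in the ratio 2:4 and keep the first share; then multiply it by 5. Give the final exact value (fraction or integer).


Start with 566.
Step 1: Split 2:4, first share = 566 * 2/6 = 566/3
Step 2: Multiply by 5: 566/3 * 5 = 2830/3
Final result = 2830/3

2830/3


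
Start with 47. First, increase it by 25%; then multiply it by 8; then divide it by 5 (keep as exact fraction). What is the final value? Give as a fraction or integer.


Start with 47.
Step 1: Increase by 25%: 47 * 125/100 = 235/4
Step 2: Multiply by 8: 235/4 * 8 = 470
Step 3: Divide by 5: 470 / 5 = 94
Final result = 94

94


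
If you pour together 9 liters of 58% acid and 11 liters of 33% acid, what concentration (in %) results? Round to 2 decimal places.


Solute in mixture 1 = 58% of 9 L = 9*58/100 = 261/50 L
Solute in mixture 2 = 33% of 11 L = 11*33/100 = 363/100 L
Total solute = 261/50 + 363/100 = 177/20 L
Total volume = 9 + 11 = 20 L
Final concentration = 177/20/20 * 100 = 44.25%

44.25


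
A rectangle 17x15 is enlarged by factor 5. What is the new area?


Original dimensions: 17 x 15
Enlargement factor = 5
New width = 17 * 5 = 85
New height = 15 * 5 = 75
New area = 85 * 75 = 6375

6375


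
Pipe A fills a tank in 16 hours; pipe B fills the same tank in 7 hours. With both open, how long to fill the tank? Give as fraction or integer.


Rate of A = 1/16 job per hour
Rate of B = 1/7 job per hour
Combined rate = 1/16 + 1/7
Find common denominator: (7 + 16)/(16*7) = 23/112
Combined rate = 23/112 job per hour
Time together = 1 / (23/112) = 112/23 hours

112/23


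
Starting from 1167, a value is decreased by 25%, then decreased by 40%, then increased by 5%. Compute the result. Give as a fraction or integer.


Start: 1167
Step 1: decrease by 25% => multiply by 75/100
  1167 * 75/100 = 3501/4
Step 2: decrease by 40% => multiply by 60/100
  3501/4 * 60/100 = 10503/20
Step 3: increase by 5% => multiply by 105/100
  10503/20 * 105/100 = 220563/400
Final value = 220563/400

220563/400


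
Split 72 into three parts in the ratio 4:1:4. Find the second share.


Ratio = 4:1:4
Total parts = 4 + 1 + 4 = 9
Value per part = 72 / 9 = 8
First share = 4 * 8 = 32
Middle share = 1 * 8 = 8
Third share = 4 * 8 = 32

8


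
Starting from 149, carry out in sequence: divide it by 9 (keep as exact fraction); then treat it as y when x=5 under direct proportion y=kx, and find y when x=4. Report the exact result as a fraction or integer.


Start with 149.
Step 1: Divide by 9: 149 / 9 = 149/9
Step 2: Direct prop: k = (149/9)/5; new y = k*4 = 149/9*4/5 = 596/45
Final result = 596/45

596/45


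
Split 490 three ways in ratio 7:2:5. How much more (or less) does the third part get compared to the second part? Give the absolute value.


Total parts = 7 + 2 + 5 = 14
Value per part = 490 / 14 = 35
Shares: 7*35=245, 2*35=70, 5*35=175
Third share = 175, second share = 70
Difference = |175 - 70| = 105

105


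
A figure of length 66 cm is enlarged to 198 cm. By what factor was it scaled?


Original length = 66 cm
Scaled length = 198 cm
Scale factor = 198 / 66
= 3

3


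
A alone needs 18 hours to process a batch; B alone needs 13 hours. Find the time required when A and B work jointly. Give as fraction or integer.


Rate of A = 1/18 job per hour
Rate of B = 1/13 job per hour
Combined rate = 1/18 + 1/13
Find common denominator: (13 + 18)/(18*13) = 31/234
Combined rate = 31/234 job per hour
Time together = 1 / (31/234) = 234/31 hours

234/31


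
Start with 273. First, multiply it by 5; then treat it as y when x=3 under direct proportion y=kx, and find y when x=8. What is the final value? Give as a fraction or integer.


Start with 273.
Step 1: Multiply by 5: 273 * 5 = 1365
Step 2: Direct prop: k = (1365)/3; new y = k*8 = 1365*8/3 = 3640
Final result = 3640

3640


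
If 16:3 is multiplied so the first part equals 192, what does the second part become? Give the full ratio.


Original ratio: 16:3
First term target: 192
Scale factor = 192 / 16 = 12
Multiply second term: 3 * 12 = 36
Equivalent ratio = 192:36

192:36


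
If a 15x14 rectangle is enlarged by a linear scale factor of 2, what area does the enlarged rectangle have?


Original dimensions: 15 x 14
Enlargement factor = 2
New width = 15 * 2 = 30
New height = 14 * 2 = 28
New area = 30 * 28 = 840

840


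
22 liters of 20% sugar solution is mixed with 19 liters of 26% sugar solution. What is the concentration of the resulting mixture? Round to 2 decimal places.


Solute in mixture 1 = 20% of 22 L = 22*20/100 = 22/5 L
Solute in mixture 2 = 26% of 19 L = 19*26/100 = 247/50 L
Total solute = 22/5 + 247/50 = 467/50 L
Total volume = 22 + 19 = 41 L
Final concentration = 467/50/41 * 100 = 22.78%

22.78


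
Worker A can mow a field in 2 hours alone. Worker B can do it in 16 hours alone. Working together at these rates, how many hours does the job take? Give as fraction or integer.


Rate of A = 1/2 job per hour
Rate of B = 1/16 job per hour
Combined rate = 1/2 + 1/16
Find common denominator: (16 + 2)/(2*16) = 18/32
Combined rate = 9/16 job per hour
Time together = 1 / (9/16) = 16/9 hours

16/9


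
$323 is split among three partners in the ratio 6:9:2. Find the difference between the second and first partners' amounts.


Total parts = 6 + 9 + 2 = 17
Value per part = 323 / 17 = 19
Shares: 6*19=114, 9*19=171, 2*19=38
Second share = 171, first share = 114
Difference = |171 - 114| = 57

57


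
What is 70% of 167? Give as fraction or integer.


Compute 70% of 167
Convert percentage: 70% = 70/100
Multiply: 167 * 70/100
= 11690/100
= 1169/10

1169/10


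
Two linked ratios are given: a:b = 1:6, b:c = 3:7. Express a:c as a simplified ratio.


Given a:b = 1:6 and b:c = 3:7
Make b consistent. Multiply first ratio by 3: a:b = 3:18
Multiply second ratio by 6: b:c = 18:42
Now b = 18 in both, so a:b:c = 3:18:42
Therefore a:c = 3:42
Simplify by GCD: a:c = 1:14

1:14


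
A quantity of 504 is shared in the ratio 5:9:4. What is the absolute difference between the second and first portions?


Total parts = 5 + 9 + 4 = 18
Value per part = 504 / 18 = 28
Shares: 5*28=140, 9*28=252, 4*28=112
Second share = 252, first share = 140
Difference = |252 - 140| = 112

112


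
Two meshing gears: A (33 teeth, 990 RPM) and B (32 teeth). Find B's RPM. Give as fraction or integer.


Gear ratio: teeth_A * RPM_A = teeth_B * RPM_B
33 * 990 = 32 * RPM_B
32670 = 32 * RPM_B
RPM_B = 32670 / 32
RPM_B = 16335/16

16335/16


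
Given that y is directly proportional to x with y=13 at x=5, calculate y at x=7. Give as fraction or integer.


Direct proportion: y = kx
Find k: k = 13/5 = 13/5
Compute y at x=7: y = 13/5 * 7
y = 91/5

91/5


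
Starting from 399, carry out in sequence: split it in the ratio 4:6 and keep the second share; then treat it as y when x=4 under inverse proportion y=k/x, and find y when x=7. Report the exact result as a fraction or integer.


Start with 399.
Step 1: Split 4:6, second share = 399 * 6/10 = 1197/5
Step 2: Inverse prop: k = (1197/5)*4; new y = k/7 = 1197/5*4/7 = 684/5
Final result = 684/5

684/5


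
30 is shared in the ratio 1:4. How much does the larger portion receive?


Total parts = 1 + 4 = 5
Value per part = 30 / 5 = 6
First share = 1 * 6 = 6
Second share = 4 * 6 = 24
Larger share = 24

24


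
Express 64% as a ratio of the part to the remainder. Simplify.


Part = 64%, Remainder = 36%
Ratio = 64:36
GCD(64, 36) = 4
Simplify: 16:9 = 16:9

16:9


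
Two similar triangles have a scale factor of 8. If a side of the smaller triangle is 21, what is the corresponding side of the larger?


Similar triangles have proportional sides
Scale factor = 8
Smaller side = 21
Corresponding larger side = 21 * 8
= 168

168


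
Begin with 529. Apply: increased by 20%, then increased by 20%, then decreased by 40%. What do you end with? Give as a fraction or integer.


Start: 529
Step 1: increase by 20% => multiply by 120/100
  529 * 120/100 = 3174/5
Step 2: increase by 20% => multiply by 120/100
  3174/5 * 120/100 = 19044/25
Step 3: decrease by 40% => multiply by 60/100
  19044/25 * 60/100 = 57132/125
Final value = 57132/125

57132/125


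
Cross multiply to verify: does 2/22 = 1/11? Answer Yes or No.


Cross multiply to check 2/22 = 1/11
Left cross product: 2 * 11 = 22
Right cross product: 22 * 1 = 22
22 = 22
Equal, so proportions match => Yes

Yes


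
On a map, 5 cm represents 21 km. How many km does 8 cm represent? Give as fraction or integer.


Map scale: 5 cm = 21 km
Measured distance on map = 8 cm
Set up proportion: 8 * 21 / 5
= 168 / 5
= 168/5 km

168/5


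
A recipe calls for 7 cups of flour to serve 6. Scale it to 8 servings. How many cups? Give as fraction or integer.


Original: 7 cups for 6 servings
Target servings = 8
Scaling factor = 8/6
New amount = 7 * 8/6
= 56/6
= 28/3 cups

28/3


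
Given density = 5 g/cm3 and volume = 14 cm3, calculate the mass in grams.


Using mass = density * volume
Density = 5 g/cm3
Volume = 14 cm3
Mass = 5 * 14
= 70 g

70


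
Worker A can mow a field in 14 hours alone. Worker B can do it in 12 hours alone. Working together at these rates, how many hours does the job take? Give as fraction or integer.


Rate of A = 1/14 job per hour
Rate of B = 1/12 job per hour
Combined rate = 1/14 + 1/12
Find common denominator: (12 + 14)/(14*12) = 26/168
Combined rate = 13/84 job per hour
Time together = 1 / (13/84) = 84/13 hours

84/13


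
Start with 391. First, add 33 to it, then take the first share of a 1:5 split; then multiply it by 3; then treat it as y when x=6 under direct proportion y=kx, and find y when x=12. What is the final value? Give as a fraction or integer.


Start with 391.
Step 1: Add 33: 391+33=424; split 1:5 first = 424*1/6 = 212/3
Step 2: Multiply by 3: 212/3 * 3 = 212
Step 3: Direct prop: k = (212)/6; new y = k*12 = 212*12/6 = 424
Final result = 424

424


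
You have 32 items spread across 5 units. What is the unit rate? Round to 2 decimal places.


Total items = 32
Number of units = 5
Unit rate = 32 / 5
= 6.40 items per unit

6.40


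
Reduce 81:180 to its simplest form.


Find GCD(81, 180)
GCD = 9
Divide both by 9: 81/9 = 9, 180/9 = 20
Simplified ratio = 9:20

9:20


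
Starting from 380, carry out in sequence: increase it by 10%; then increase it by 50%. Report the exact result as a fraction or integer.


Start with 380.
Step 1: Increase by 10%: 380 * 110/100 = 418
Step 2: Increase by 50%: 418 * 150/100 = 627
Final result = 627

627


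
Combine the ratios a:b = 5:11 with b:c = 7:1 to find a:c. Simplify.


Given a:b = 5:11 and b:c = 7:1
Make b consistent. Multiply first ratio by 7: a:b = 35:77
Multiply second ratio by 11: b:c = 77:11
Now b = 77 in both, so a:b:c = 35:77:11
Therefore a:c = 35:11
Simplify by GCD: a:c = 35:11

35:11


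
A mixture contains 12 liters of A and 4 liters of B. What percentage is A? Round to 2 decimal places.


Volume of A = 12 L
Volume of B = 4 L
Total volume = 12 + 4 = 16 L
Percentage of A = (12/16) * 100
= 75.00%

75.00


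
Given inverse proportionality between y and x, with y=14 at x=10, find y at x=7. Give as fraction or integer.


Inverse proportion: y = k/x
Find k: k = 10 * 14 = 140
Compute y at x=7: y = 140/7
y = 20

20


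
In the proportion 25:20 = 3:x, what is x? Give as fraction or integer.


Setting up: 25/20 = 3/x
Cross multiply: 25 * x = 20 * 3
25x = 60
x = 60/25
x = 12/5

12/5


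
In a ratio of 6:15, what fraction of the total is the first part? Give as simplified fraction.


Total parts = 6 + 15 = 21
First part fraction = 6/21
Simplify: 6/21 = 2/7

2/7


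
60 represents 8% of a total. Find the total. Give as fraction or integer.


Given: 60 is 8% of the whole
Set up: 60 = 8/100 * whole
whole = 60 * 100 / 8
whole = 6000 / 8
whole = 750

750


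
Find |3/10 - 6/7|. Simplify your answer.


Simplify: 3/10 = 3/10 and 6/7 = 6/7
Find common denominator: LCD = 70
Convert: 21/70 and 60/70
Difference = |21 - 60|/70 = 39/70
Simplified = 39/70

39/70


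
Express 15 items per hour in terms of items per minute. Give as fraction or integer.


Converting from per hour to per minute
Rate = 15 items per hour
Divide by 60: 15/60
= 1/4 items per minute

1/4


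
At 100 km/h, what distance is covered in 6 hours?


Using distance = speed * time
Speed = 100 km/h
Time = 6 hours
Distance = 100 * 6
= 600 km

600


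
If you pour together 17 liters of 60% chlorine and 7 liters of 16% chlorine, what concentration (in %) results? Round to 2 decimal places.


Solute in mixture 1 = 60% of 17 L = 17*60/100 = 51/5 L
Solute in mixture 2 = 16% of 7 L = 7*16/100 = 28/25 L
Total solute = 51/5 + 28/25 = 283/25 L
Total volume = 17 + 7 = 24 L
Final concentration = 283/25/24 * 100 = 47.17%

47.17


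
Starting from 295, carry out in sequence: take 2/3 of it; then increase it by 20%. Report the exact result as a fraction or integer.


Start with 295.
Step 1: Take 2/3: 295 * 2/3 = 590/3
Step 2: Increase by 20%: 590/3 * 120/100 = 236
Final result = 236

236


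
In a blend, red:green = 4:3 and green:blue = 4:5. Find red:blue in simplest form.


Given a:b = 4:3 and b:c = 4:5
Make b consistent. Multiply first ratio by 4: a:b = 16:12
Multiply second ratio by 3: b:c = 12:15
Now b = 12 in both, so a:b:c = 16:12:15
Therefore a:c = 16:15
Simplify by GCD: a:c = 16:15

16:15


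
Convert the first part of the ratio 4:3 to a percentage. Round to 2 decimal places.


Total parts = 4 + 3 = 7
First part fraction = 4/7
Percentage = (4/7) * 100
= 0.571429 * 100
= 57.14%

57.14


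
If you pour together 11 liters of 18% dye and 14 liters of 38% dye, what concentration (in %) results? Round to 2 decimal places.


Solute in mixture 1 = 18% of 11 L = 11*18/100 = 99/50 L
Solute in mixture 2 = 38% of 14 L = 14*38/100 = 133/25 L
Total solute = 99/50 + 133/25 = 73/10 L
Total volume = 11 + 14 = 25 L
Final concentration = 73/10/25 * 100 = 29.20%

29.20


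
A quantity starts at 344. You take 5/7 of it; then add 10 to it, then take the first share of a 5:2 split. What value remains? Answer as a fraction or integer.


Start with 344.
Step 1: Take 5/7: 344 * 5/7 = 1720/7
Step 2: Add 10: 1720/7+10=1790/7; split 5:2 first = 1790/7*5/7 = 8950/49
Final result = 8950/49

8950/49


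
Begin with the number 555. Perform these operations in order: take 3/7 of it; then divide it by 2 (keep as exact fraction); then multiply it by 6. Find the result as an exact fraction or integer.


Start with 555.
Step 1: Take 3/7: 555 * 3/7 = 1665/7
Step 2: Divide by 2: 1665/7 / 2 = 1665/14
Step 3: Multiply by 6: 1665/14 * 6 = 4995/7
Final result = 4995/7

4995/7


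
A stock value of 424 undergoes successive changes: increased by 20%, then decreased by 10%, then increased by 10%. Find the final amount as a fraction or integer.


Start: 424
Step 1: increase by 20% => multiply by 120/100
  424 * 120/100 = 2544/5
Step 2: decrease by 10% => multiply by 90/100
  2544/5 * 90/100 = 11448/25
Step 3: increase by 10% => multiply by 110/100
  11448/25 * 110/100 = 62964/125
Final value = 62964/125

62964/125


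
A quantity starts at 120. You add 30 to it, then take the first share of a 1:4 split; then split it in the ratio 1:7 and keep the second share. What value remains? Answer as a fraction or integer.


Start with 120.
Step 1: Add 30: 120+30=150; split 1:4 first = 150*1/5 = 30
Step 2: Split 1:7, second share = 30 * 7/8 = 105/4
Final result = 105/4

105/4


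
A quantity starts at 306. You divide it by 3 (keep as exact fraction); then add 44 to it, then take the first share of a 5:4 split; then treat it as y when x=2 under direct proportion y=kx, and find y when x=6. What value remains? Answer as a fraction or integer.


Start with 306.
Step 1: Divide by 3: 306 / 3 = 102
Step 2: Add 44: 102+44=146; split 5:4 first = 146*5/9 = 730/9
Step 3: Direct prop: k = (730/9)/2; new y = k*6 = 730/9*6/2 = 730/3
Final result = 730/3

730/3


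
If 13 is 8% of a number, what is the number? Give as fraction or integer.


Given: 13 is 8% of the whole
Set up: 13 = 8/100 * whole
whole = 13 * 100 / 8
whole = 1300 / 8
whole = 325/2

325/2


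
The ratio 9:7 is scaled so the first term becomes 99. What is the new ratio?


Original ratio: 9:7
First term target: 99
Scale factor = 99 / 9 = 11
Multiply second term: 7 * 11 = 77
Equivalent ratio = 99:77

99:77


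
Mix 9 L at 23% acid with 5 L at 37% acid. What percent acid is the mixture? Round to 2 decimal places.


Solute in mixture 1 = 23% of 9 L = 9*23/100 = 207/100 L
Solute in mixture 2 = 37% of 5 L = 5*37/100 = 37/20 L
Total solute = 207/100 + 37/20 = 98/25 L
Total volume = 9 + 5 = 14 L
Final concentration = 98/25/14 * 100 = 28.00%

28.00


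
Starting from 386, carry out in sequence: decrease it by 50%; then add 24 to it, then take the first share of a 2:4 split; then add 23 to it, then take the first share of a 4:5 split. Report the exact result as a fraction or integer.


Start with 386.
Step 1: Decrease by 50%: 386 * 50/100 = 193
Step 2: Add 24: 193+24=217; split 2:4 first = 217*2/6 = 217/3
Step 3: Add 23: 217/3+23=286/3; split 4:5 first = 286/3*4/9 = 1144/27
Final result = 1144/27

1144/27


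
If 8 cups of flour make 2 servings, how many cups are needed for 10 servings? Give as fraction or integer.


Original: 8 cups for 2 servings
Target servings = 10
Scaling factor = 10/2
New amount = 8 * 10/2
= 80/2
= 40 cups

40


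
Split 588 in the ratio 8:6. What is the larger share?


Total parts = 8 + 6 = 14
Value per part = 588 / 14 = 42
First share = 8 * 42 = 336
Second share = 6 * 42 = 252
Larger share = 336

336


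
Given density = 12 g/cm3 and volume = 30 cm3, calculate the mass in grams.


Using mass = density * volume
Density = 12 g/cm3
Volume = 30 cm3
Mass = 12 * 30
= 360 g

360


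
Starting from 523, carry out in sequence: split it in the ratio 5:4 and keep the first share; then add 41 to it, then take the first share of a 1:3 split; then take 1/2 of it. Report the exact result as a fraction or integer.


Start with 523.
Step 1: Split 5:4, first share = 523 * 5/9 = 2615/9
Step 2: Add 41: 2615/9+41=2984/9; split 1:3 first = 2984/9*1/4 = 746/9
Step 3: Take 1/2: 746/9 * 1/2 = 373/9
Final result = 373/9

373/9


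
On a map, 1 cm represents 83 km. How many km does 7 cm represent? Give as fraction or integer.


Map scale: 1 cm = 83 km
Measured distance on map = 7 cm
Set up proportion: 7 * 83 / 1
= 581 / 1
= 581 km

581


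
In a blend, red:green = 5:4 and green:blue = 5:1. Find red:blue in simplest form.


Given a:b = 5:4 and b:c = 5:1
Make b consistent. Multiply first ratio by 5: a:b = 25:20
Multiply second ratio by 4: b:c = 20:4
Now b = 20 in both, so a:b:c = 25:20:4
Therefore a:c = 25:4
Simplify by GCD: a:c = 25:4

25:4


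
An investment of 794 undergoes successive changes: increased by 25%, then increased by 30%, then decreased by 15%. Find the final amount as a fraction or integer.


Start: 794
Step 1: increase by 25% => multiply by 125/100
  794 * 125/100 = 1985/2
Step 2: increase by 30% => multiply by 130/100
  1985/2 * 130/100 = 5161/4
Step 3: decrease by 15% => multiply by 85/100
  5161/4 * 85/100 = 87737/80
Final value = 87737/80

87737/80


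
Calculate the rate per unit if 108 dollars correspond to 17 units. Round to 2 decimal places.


Total dollars = 108
Number of units = 17
Unit rate = 108 / 17
= 6.35 dollars per unit

6.35


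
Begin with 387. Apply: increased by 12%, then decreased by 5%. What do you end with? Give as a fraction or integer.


Start: 387
Step 1: increase by 12% => multiply by 112/100
  387 * 112/100 = 10836/25
Step 2: decrease by 5% => multiply by 95/100
  10836/25 * 95/100 = 51471/125
Final value = 51471/125

51471/125


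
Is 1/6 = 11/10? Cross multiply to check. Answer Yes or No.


Cross multiply to check 1/6 = 11/10
Left cross product: 1 * 10 = 10
Right cross product: 6 * 11 = 66
10 != 66
Not equal, so proportions differ => No

No


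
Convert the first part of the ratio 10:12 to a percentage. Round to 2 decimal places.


Total parts = 10 + 12 = 22
First part fraction = 10/22
Percentage = (10/22) * 100
= 0.454545 * 100
= 45.45%

45.45


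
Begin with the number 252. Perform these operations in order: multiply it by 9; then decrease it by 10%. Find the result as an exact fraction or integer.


Start with 252.
Step 1: Multiply by 9: 252 * 9 = 2268
Step 2: Decrease by 10%: 2268 * 90/100 = 10206/5
Final result = 10206/5

10206/5


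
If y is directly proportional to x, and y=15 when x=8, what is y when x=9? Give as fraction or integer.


Direct proportion: y = kx
Find k: k = 15/8 = 15/8
Compute y at x=9: y = 15/8 * 9
y = 135/8

135/8


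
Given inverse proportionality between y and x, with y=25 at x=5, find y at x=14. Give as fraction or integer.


Inverse proportion: y = k/x
Find k: k = 5 * 25 = 125
Compute y at x=14: y = 125/14
y = 125/14

125/14


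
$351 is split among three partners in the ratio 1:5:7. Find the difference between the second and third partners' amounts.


Total parts = 1 + 5 + 7 = 13
Value per part = 351 / 13 = 27
Shares: 1*27=27, 5*27=135, 7*27=189
Second share = 135, third share = 189
Difference = |135 - 189| = 54

54


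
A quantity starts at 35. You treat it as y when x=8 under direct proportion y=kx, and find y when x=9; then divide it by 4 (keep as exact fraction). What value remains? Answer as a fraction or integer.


Start with 35.
Step 1: Direct prop: k = (35)/8; new y = k*9 = 35*9/8 = 315/8
Step 2: Divide by 4: 315/8 / 4 = 315/32
Final result = 315/32

315/32


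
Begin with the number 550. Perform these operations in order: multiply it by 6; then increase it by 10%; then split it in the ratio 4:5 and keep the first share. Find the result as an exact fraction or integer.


Start with 550.
Step 1: Multiply by 6: 550 * 6 = 3300
Step 2: Increase by 10%: 3300 * 110/100 = 3630
Step 3: Split 4:5, first share = 3630 * 4/9 = 4840/3
Final result = 4840/3

4840/3


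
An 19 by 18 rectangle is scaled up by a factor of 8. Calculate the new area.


Original dimensions: 19 x 18
Enlargement factor = 8
New width = 19 * 8 = 152
New height = 18 * 8 = 144
New area = 152 * 144 = 21888

21888


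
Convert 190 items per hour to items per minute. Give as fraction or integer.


Converting from per hour to per minute
Rate = 190 items per hour
Divide by 60: 190/60
= 19/6 items per minute

19/6


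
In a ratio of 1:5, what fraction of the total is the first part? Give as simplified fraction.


Total parts = 1 + 5 = 6
First part fraction = 1/6
Simplify: 1/6 = 1/6

1/6


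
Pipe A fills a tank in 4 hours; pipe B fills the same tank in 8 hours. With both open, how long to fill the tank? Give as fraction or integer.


Rate of A = 1/4 job per hour
Rate of B = 1/8 job per hour
Combined rate = 1/4 + 1/8
Find common denominator: (8 + 4)/(4*8) = 12/32
Combined rate = 3/8 job per hour
Time together = 1 / (3/8) = 8/3 hours

8/3


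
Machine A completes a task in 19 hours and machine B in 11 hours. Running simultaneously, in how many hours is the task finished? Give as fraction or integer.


Rate of A = 1/19 job per hour
Rate of B = 1/11 job per hour
Combined rate = 1/19 + 1/11
Find common denominator: (11 + 19)/(19*11) = 30/209
Combined rate = 30/209 job per hour
Time together = 1 / (30/209) = 209/30 hours

209/30


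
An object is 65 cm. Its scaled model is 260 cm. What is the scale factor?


Original length = 65 cm
Scaled length = 260 cm
Scale factor = 260 / 65
= 4

4


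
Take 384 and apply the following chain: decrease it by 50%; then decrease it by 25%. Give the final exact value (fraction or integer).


Start with 384.
Step 1: Decrease by 50%: 384 * 50/100 = 192
Step 2: Decrease by 25%: 192 * 75/100 = 144
Final result = 144

144


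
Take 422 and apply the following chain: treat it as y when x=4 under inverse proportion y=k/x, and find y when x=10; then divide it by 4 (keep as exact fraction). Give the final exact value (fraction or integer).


Start with 422.
Step 1: Inverse prop: k = (422)*4; new y = k/10 = 422*4/10 = 844/5
Step 2: Divide by 4: 844/5 / 4 = 211/5
Final result = 211/5

211/5


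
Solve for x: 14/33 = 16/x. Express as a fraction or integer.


Setting up: 14/33 = 16/x
Cross multiply: 14 * x = 33 * 16
14x = 528
x = 528/14
x = 264/7

264/7


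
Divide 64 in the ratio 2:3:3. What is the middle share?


Ratio = 2:3:3
Total parts = 2 + 3 + 3 = 8
Value per part = 64 / 8 = 8
First share = 2 * 8 = 16
Middle share = 3 * 8 = 24
Third share = 3 * 8 = 24

24


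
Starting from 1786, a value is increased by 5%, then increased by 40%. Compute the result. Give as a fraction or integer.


Start: 1786
Step 1: increase by 5% => multiply by 105/100
  1786 * 105/100 = 18753/10
Step 2: increase by 40% => multiply by 140/100
  18753/10 * 140/100 = 131271/50
Final value = 131271/50

131271/50


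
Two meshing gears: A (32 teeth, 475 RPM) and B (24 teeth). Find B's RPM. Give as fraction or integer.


Gear ratio: teeth_A * RPM_A = teeth_B * RPM_B
32 * 475 = 24 * RPM_B
15200 = 24 * RPM_B
RPM_B = 15200 / 24
RPM_B = 1900/3

1900/3


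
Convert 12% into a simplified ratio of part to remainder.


Part = 12%, Remainder = 88%
Ratio = 12:88
GCD(12, 88) = 4
Simplify: 3:22 = 3:22

3:22


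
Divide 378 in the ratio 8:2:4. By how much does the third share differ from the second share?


Total parts = 8 + 2 + 4 = 14
Value per part = 378 / 14 = 27
Shares: 8*27=216, 2*27=54, 4*27=108
Third share = 108, second share = 54
Difference = |108 - 54| = 54

54


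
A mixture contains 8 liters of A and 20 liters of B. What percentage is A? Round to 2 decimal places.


Volume of A = 8 L
Volume of B = 20 L
Total volume = 8 + 20 = 28 L
Percentage of A = (8/28) * 100
= 28.57%

28.57


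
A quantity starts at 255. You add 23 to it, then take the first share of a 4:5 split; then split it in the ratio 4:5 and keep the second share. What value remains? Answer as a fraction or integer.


Start with 255.
Step 1: Add 23: 255+23=278; split 4:5 first = 278*4/9 = 1112/9
Step 2: Split 4:5, second share = 1112/9 * 5/9 = 5560/81
Final result = 5560/81

5560/81


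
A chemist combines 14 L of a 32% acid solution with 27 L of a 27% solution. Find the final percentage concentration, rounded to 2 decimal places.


Solute in mixture 1 = 32% of 14 L = 14*32/100 = 112/25 L
Solute in mixture 2 = 27% of 27 L = 27*27/100 = 729/100 L
Total solute = 112/25 + 729/100 = 1177/100 L
Total volume = 14 + 27 = 41 L
Final concentration = 1177/100/41 * 100 = 28.71%

28.71


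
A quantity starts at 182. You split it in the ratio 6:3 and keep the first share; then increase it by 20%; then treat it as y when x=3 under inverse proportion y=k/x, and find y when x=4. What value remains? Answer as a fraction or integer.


Start with 182.
Step 1: Split 6:3, first share = 182 * 6/9 = 364/3
Step 2: Increase by 20%: 364/3 * 120/100 = 728/5
Step 3: Inverse prop: k = (728/5)*3; new y = k/4 = 728/5*3/4 = 546/5
Final result = 546/5

546/5


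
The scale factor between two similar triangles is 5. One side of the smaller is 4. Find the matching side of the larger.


Similar triangles have proportional sides
Scale factor = 5
Smaller side = 4
Corresponding larger side = 4 * 5
= 20

20
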